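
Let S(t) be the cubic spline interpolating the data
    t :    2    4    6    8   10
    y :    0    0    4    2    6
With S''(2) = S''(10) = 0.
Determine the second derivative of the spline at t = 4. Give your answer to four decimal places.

2.4107

Write M_i for S''(x_i). With h_i = 2, 2, 2, 2 and divided differences Δ_i = 0, 2, -1, 2, the continuity of S' gives the tridiagonal system
  2·M_0 + 8·M_1 + 2·M_2 = 6(Δ_1 - Δ_0) = 12
  2·M_1 + 8·M_2 + 2·M_3 = 6(Δ_2 - Δ_1) = -18
  2·M_2 + 8·M_3 + 2·M_4 = 6(Δ_3 - Δ_2) = 18
Natural end conditions: M_0 = M_4 = 0.
Hence M_0 = 0, M_1 = 135/56, M_2 = -51/14, M_3 = 177/56, M_4 = 0.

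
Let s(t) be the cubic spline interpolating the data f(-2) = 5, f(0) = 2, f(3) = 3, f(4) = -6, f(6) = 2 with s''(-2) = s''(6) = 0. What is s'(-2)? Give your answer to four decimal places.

Let m_i = s''(x_i). Step sizes h_i = 2, 3, 1, 2; slopes of the chords Δ_i = (y_(i+1) - y_i)/h_i = -3/2, 1/3, -9, 4.
  2·m_0 + 10·m_1 + 3·m_2 = 6(Δ_1 - Δ_0) = 11
  3·m_1 + 8·m_2 + 1·m_3 = 6(Δ_2 - Δ_1) = -56
  1·m_2 + 6·m_3 + 2·m_4 = 6(Δ_3 - Δ_2) = 78
Natural end conditions: m_0 = m_4 = 0.
Hence m_0 = 0, m_1 = 1759/416, m_2 = -2169/208, m_3 = 6131/416, m_4 = 0.
On [-2, 0], s'(t) = b_0 + 2c_0·(t + 2) + 3d_0·(t + 2)² with b_0 = Δ_0 - h_0(2m_0 + m_1)/6 = -3631/1248, c_0 = m_0/2 = 0, d_0 = (m_1 - m_0)/(6h_0) = 1759/4992. So s'(-2) = -3631/1248.

-2.9095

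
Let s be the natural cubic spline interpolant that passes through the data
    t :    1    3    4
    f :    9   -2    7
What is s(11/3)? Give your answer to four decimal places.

Put M_i = s'' at the i-th knot. Here h = (2, 1) and Δ = (-11/2, 9), so the interior equations h_(i-1)·M_(i-1) + 2(h_(i-1)+h_i)·M_i + h_i·M_(i+1) = 6(Δ_i − Δ_(i-1)) read
  2·M_0 + 6·M_1 + 1·M_2 = 6(Δ_1 - Δ_0) = 87
Natural end conditions: M_0 = M_2 = 0.
Solving: M_0 = 0, M_1 = 29/2, M_2 = 0.
On [3, 4], s(t) = -2 + 25/6·(t - 3) + 29/4·(t - 3)² - 29/12·(t - 3)³.
With (t - 3) = 2/3: s(11/3) = 266/81.

3.2840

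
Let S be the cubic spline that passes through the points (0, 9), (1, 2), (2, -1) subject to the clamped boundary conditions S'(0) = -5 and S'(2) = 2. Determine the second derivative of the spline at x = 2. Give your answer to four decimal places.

12.5000

Let m_i = S''(x_i). Step sizes h_i = 1, 1; slopes of the chords Δ_i = (y_(i+1) - y_i)/h_i = -7, -3.
  1·m_0 + 4·m_1 + 1·m_2 = 6(Δ_1 - Δ_0) = 24
Clamped end conditions give two more equations: 2h_0·m_0 + h_0·m_1 = 6(Δ_0 - S'(0)) = -12 and h_1·m_1 + 2h_1·m_2 = 6(S'(2) - Δ_1) = 30.
Hence m_0 = -17/2, m_1 = 5, m_2 = 25/2.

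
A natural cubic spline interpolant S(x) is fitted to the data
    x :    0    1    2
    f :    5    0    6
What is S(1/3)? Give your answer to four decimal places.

Let M_i = S''(x_i). Step sizes h_i = 1, 1; slopes of the chords Δ_i = (y_(i+1) - y_i)/h_i = -5, 6.
  1·M_0 + 4·M_1 + 1·M_2 = 6(Δ_1 - Δ_0) = 66
Natural end conditions: M_0 = M_2 = 0.
Hence M_0 = 0, M_1 = 33/2, M_2 = 0.
On [0, 1], S(x) = 5 - 31/4·x + 0·x² + 11/4·x³.
With x = 1/3: S(1/3) = 68/27.

2.5185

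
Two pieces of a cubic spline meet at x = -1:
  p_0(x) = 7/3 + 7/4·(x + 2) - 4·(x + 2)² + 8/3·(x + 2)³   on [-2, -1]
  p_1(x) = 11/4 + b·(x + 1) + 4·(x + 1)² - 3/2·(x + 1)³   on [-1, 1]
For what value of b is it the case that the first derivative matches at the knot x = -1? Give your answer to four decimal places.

p_0'(x) = 7/4 - 8·(x + 2) + 8·(x + 2)², so p_0'(-1) = 7/4. On the right, p_1'(-1) = b, so b = 7/4.

1.7500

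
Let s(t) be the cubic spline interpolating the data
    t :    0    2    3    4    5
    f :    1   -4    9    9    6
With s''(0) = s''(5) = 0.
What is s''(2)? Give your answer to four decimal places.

19.6395

Put M_i = s'' at the i-th knot. Here h = (2, 1, 1, 1) and Δ = (-5/2, 13, 0, -3), so the interior equations h_(i-1)·M_(i-1) + 2(h_(i-1)+h_i)·M_i + h_i·M_(i+1) = 6(Δ_i − Δ_(i-1)) read
  2·M_0 + 6·M_1 + 1·M_2 = 6(Δ_1 - Δ_0) = 93
  1·M_1 + 4·M_2 + 1·M_3 = 6(Δ_2 - Δ_1) = -78
  1·M_2 + 4·M_3 + 1·M_4 = 6(Δ_3 - Δ_2) = -18
Natural end conditions: M_0 = M_4 = 0.
Solving: M_0 = 0, M_1 = 1689/86, M_2 = -1068/43, M_3 = 147/86, M_4 = 0.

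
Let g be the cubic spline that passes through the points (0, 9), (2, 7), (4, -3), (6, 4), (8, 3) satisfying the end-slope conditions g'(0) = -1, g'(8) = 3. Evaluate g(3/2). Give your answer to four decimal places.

Put m_i = g'' at the i-th knot. Here h = (2, 2, 2, 2) and Δ = (-1, -5, 7/2, -1/2), so the interior equations h_(i-1)·m_(i-1) + 2(h_(i-1)+h_i)·m_i + h_i·m_(i+1) = 6(Δ_i − Δ_(i-1)) read
  2·m_0 + 8·m_1 + 2·m_2 = 6(Δ_1 - Δ_0) = -24
  2·m_1 + 8·m_2 + 2·m_3 = 6(Δ_2 - Δ_1) = 51
  2·m_2 + 8·m_3 + 2·m_4 = 6(Δ_3 - Δ_2) = -24
Clamped end conditions give two more equations: 2h_0·m_0 + h_0·m_1 = 6(Δ_0 - g'(0)) = 0 and h_3·m_3 + 2h_3·m_4 = 6(g'(8) - Δ_3) = 21.
Hence m_0 = 25/8, m_1 = -25/4, m_2 = 79/8, m_3 = -31/4, m_4 = 73/8.
On [0, 2], g(x) = 9 - 1·x + 25/16·x² - 25/32·x³.
With x = 3/2: g(3/2) = 2145/256.

8.3789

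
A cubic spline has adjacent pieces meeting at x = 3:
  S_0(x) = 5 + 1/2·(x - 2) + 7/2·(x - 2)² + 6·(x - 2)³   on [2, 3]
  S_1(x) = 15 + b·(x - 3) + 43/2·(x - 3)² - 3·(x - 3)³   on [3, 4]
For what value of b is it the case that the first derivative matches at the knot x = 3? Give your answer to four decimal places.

S_0'(x) = 1/2 + 7·(x - 2) + 18·(x - 2)², so S_0'(3) = 51/2. On the right, S_1'(3) = b, so b = 51/2.

25.5000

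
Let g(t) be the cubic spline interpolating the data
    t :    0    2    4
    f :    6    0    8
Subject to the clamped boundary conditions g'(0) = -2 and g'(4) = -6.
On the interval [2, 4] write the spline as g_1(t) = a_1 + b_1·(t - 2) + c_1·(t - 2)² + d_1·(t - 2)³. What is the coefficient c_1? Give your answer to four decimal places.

With σ_i denoting the second derivative at x_i, h_i = 2, 2, and Δ_i = (y_(i+1) − y_i)/h_i = -3, 4:
  2·σ_0 + 8·σ_1 + 2·σ_2 = 6(Δ_1 - Δ_0) = 42
Clamped end conditions give two more equations: 2h_0·σ_0 + h_0·σ_1 = 6(Δ_0 - g'(0)) = -6 and h_1·σ_1 + 2h_1·σ_2 = 6(g'(4) - Δ_1) = -60.
Forward elimination and back-substitution give σ_0 = -31/4, σ_1 = 25/2, σ_2 = -85/4.
On [2, 4], with g_1(t) = a_1 + b_1·(t - 2) + c_1·(t - 2)² + d_1·(t - 2)³: c_1 = σ_1/2 = 25/4, d_1 = (σ_2 - σ_1)/(6h_1) = -45/16, b_1 = Δ_1 - h_1(2σ_1 + σ_2)/6 = 11/4.

6.2500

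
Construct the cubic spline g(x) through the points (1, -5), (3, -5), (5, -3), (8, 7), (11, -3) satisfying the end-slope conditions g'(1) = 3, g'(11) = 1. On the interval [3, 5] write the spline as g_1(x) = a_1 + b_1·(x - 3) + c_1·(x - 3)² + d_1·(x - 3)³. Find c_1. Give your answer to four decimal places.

0.6571

With σ_i denoting the second derivative at x_i, h_i = 2, 2, 3, 3, and Δ_i = (y_(i+1) − y_i)/h_i = 0, 1, 10/3, -10/3:
  2·σ_0 + 8·σ_1 + 2·σ_2 = 6(Δ_1 - Δ_0) = 6
  2·σ_1 + 10·σ_2 + 3·σ_3 = 6(Δ_2 - Δ_1) = 14
  3·σ_2 + 12·σ_3 + 3·σ_4 = 6(Δ_3 - Δ_2) = -40
Clamped end conditions give two more equations: 2h_0·σ_0 + h_0·σ_1 = 6(Δ_0 - g'(1)) = -18 and h_3·σ_3 + 2h_3·σ_4 = 6(g'(11) - Δ_3) = 26.
Hence σ_0 = -361/70, σ_1 = 46/35, σ_2 = 29/10, σ_3 = -617/105, σ_4 = 509/70.
On [3, 5], with g_1(x) = a_1 + b_1·(x - 3) + c_1·(x - 3)² + d_1·(x - 3)³: c_1 = σ_1/2 = 23/35, d_1 = (σ_2 - σ_1)/(6h_1) = 37/280, b_1 = Δ_1 - h_1(2σ_1 + σ_2)/6 = -59/70.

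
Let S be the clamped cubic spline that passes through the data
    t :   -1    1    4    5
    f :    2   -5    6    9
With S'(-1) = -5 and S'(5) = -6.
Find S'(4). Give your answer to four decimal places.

7.1090

Let σ_i = S''(x_i). Step sizes h_i = 2, 3, 1; slopes of the chords Δ_i = (y_(i+1) - y_i)/h_i = -7/2, 11/3, 3.
  2·σ_0 + 10·σ_1 + 3·σ_2 = 6(Δ_1 - Δ_0) = 43
  3·σ_1 + 8·σ_2 + 1·σ_3 = 6(Δ_2 - Δ_1) = -4
Clamped end conditions give two more equations: 2h_0·σ_0 + h_0·σ_1 = 6(Δ_0 - S'(-1)) = 9 and h_2·σ_2 + 2h_2·σ_3 = 6(S'(5) - Δ_2) = -54.
Hence σ_0 = 29/78, σ_1 = 293/78, σ_2 = 61/39, σ_3 = -2167/78.
On [4, 5], S'(t) = b_2 + 2c_2·(t - 4) + 3d_2·(t - 4)² with b_2 = Δ_2 - h_2(2σ_2 + σ_3)/6 = 1109/156, c_2 = σ_2/2 = 61/78, d_2 = (σ_3 - σ_2)/(6h_2) = -763/156. So S'(4) = 1109/156.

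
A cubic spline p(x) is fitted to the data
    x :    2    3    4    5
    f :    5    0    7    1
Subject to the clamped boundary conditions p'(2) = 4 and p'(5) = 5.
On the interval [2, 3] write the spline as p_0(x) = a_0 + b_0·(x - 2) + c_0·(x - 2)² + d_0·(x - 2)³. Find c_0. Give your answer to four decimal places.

-23.6667

With σ_i denoting the second derivative at x_i, h_i = 1, 1, 1, and Δ_i = (y_(i+1) − y_i)/h_i = -5, 7, -6:
  1·σ_0 + 4·σ_1 + 1·σ_2 = 6(Δ_1 - Δ_0) = 72
  1·σ_1 + 4·σ_2 + 1·σ_3 = 6(Δ_2 - Δ_1) = -78
Clamped end conditions give two more equations: 2h_0·σ_0 + h_0·σ_1 = 6(Δ_0 - p'(2)) = -54 and h_2·σ_2 + 2h_2·σ_3 = 6(p'(5) - Δ_2) = 66.
Solving: σ_0 = -142/3, σ_1 = 122/3, σ_2 = -130/3, σ_3 = 164/3.
On [2, 3], with p_0(x) = a_0 + b_0·(x - 2) + c_0·(x - 2)² + d_0·(x - 2)³: c_0 = σ_0/2 = -71/3, d_0 = (σ_1 - σ_0)/(6h_0) = 44/3, b_0 = Δ_0 - h_0(2σ_0 + σ_1)/6 = 4.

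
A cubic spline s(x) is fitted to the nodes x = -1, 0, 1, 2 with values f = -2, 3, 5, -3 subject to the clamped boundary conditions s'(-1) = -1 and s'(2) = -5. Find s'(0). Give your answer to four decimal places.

6.7333

Put M_i = s'' at the i-th knot. Here h = (1, 1, 1) and Δ = (5, 2, -8), so the interior equations h_(i-1)·M_(i-1) + 2(h_(i-1)+h_i)·M_i + h_i·M_(i+1) = 6(Δ_i − Δ_(i-1)) read
  1·M_0 + 4·M_1 + 1·M_2 = 6(Δ_1 - Δ_0) = -18
  1·M_1 + 4·M_2 + 1·M_3 = 6(Δ_2 - Δ_1) = -60
Clamped end conditions give two more equations: 2h_0·M_0 + h_0·M_1 = 6(Δ_0 - s'(-1)) = 36 and h_2·M_2 + 2h_2·M_3 = 6(s'(2) - Δ_2) = 18.
Solving the tridiagonal system: M_0 = 308/15, M_1 = -76/15, M_2 = -274/15, M_3 = 272/15.
On [0, 1], s'(x) = b_1 + 2c_1·x + 3d_1·x² with b_1 = Δ_1 - h_1(2M_1 + M_2)/6 = 101/15, c_1 = M_1/2 = -38/15, d_1 = (M_2 - M_1)/(6h_1) = -11/5. So s'(0) = 101/15.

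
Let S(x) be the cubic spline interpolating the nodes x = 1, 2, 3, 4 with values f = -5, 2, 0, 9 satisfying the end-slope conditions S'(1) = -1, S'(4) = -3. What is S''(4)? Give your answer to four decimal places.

With m_i denoting the second derivative at x_i, h_i = 1, 1, 1, and Δ_i = (y_(i+1) − y_i)/h_i = 7, -2, 9:
  1·m_0 + 4·m_1 + 1·m_2 = 6(Δ_1 - Δ_0) = -54
  1·m_1 + 4·m_2 + 1·m_3 = 6(Δ_2 - Δ_1) = 66
Clamped end conditions give two more equations: 2h_0·m_0 + h_0·m_1 = 6(Δ_0 - S'(1)) = 48 and h_2·m_2 + 2h_2·m_3 = 6(S'(4) - Δ_2) = -72.
Solving: m_0 = 122/3, m_1 = -100/3, m_2 = 116/3, m_3 = -166/3.

-55.3333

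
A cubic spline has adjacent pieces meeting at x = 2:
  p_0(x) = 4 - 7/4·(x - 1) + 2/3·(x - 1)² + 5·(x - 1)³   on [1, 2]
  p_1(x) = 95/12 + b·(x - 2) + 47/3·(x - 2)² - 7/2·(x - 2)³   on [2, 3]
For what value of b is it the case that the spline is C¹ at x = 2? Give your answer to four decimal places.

14.5833

p_0'(x) = -7/4 + 4/3·(x - 1) + 15·(x - 1)², so p_0'(2) = 175/12. On the right, p_1'(2) = b, so b = 175/12.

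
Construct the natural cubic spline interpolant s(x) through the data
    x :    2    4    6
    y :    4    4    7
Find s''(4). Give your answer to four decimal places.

1.1250

With M_i denoting the second derivative at x_i, h_i = 2, 2, and Δ_i = (y_(i+1) − y_i)/h_i = 0, 3/2:
  2·M_0 + 8·M_1 + 2·M_2 = 6(Δ_1 - Δ_0) = 9
Natural end conditions: M_0 = M_2 = 0.
Hence M_0 = 0, M_1 = 9/8, M_2 = 0.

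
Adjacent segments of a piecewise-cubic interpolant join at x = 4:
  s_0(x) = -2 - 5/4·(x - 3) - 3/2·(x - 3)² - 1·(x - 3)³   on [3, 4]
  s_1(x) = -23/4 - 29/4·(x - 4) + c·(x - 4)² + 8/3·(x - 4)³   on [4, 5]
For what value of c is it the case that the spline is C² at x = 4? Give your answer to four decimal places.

-4.5000

s_0''(x) = -3 - 6·(x - 3), so s_0''(4) = -9. On the right, s_1''(4) = 2c, so c = -9/2.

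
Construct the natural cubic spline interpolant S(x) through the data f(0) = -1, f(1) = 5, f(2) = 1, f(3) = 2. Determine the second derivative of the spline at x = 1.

With M_i denoting the second derivative at x_i, h_i = 1, 1, 1, and Δ_i = (y_(i+1) − y_i)/h_i = 6, -4, 1:
  1·M_0 + 4·M_1 + 1·M_2 = 6(Δ_1 - Δ_0) = -60
  1·M_1 + 4·M_2 + 1·M_3 = 6(Δ_2 - Δ_1) = 30
Natural end conditions: M_0 = M_3 = 0.
Hence M_0 = 0, M_1 = -18, M_2 = 12, M_3 = 0.

-18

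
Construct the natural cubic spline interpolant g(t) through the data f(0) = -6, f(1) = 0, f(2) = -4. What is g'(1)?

1

Put σ_i = g'' at the i-th knot. Here h = (1, 1) and Δ = (6, -4), so the interior equations h_(i-1)·σ_(i-1) + 2(h_(i-1)+h_i)·σ_i + h_i·σ_(i+1) = 6(Δ_i − Δ_(i-1)) read
  1·σ_0 + 4·σ_1 + 1·σ_2 = 6(Δ_1 - Δ_0) = -60
Natural end conditions: σ_0 = σ_2 = 0.
Forward elimination and back-substitution give σ_0 = 0, σ_1 = -15, σ_2 = 0.
On [1, 2], g'(t) = b_1 + 2c_1·(t - 1) + 3d_1·(t - 1)² with b_1 = Δ_1 - h_1(2σ_1 + σ_2)/6 = 1, c_1 = σ_1/2 = -15/2, d_1 = (σ_2 - σ_1)/(6h_1) = 5/2. So g'(1) = 1.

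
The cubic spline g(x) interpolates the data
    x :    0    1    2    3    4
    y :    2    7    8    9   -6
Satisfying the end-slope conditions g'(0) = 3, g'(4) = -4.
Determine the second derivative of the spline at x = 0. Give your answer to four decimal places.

12.1786

With M_i denoting the second derivative at x_i, h_i = 1, 1, 1, 1, and Δ_i = (y_(i+1) − y_i)/h_i = 5, 1, 1, -15:
  1·M_0 + 4·M_1 + 1·M_2 = 6(Δ_1 - Δ_0) = -24
  1·M_1 + 4·M_2 + 1·M_3 = 6(Δ_2 - Δ_1) = 0
  1·M_2 + 4·M_3 + 1·M_4 = 6(Δ_3 - Δ_2) = -96
Clamped end conditions give two more equations: 2h_0·M_0 + h_0·M_1 = 6(Δ_0 - g'(0)) = 12 and h_3·M_3 + 2h_3·M_4 = 6(g'(4) - Δ_3) = 66.
Solving the tridiagonal system: M_0 = 341/28, M_1 = -173/14, M_2 = 53/4, M_3 = -569/14, M_4 = 1493/28.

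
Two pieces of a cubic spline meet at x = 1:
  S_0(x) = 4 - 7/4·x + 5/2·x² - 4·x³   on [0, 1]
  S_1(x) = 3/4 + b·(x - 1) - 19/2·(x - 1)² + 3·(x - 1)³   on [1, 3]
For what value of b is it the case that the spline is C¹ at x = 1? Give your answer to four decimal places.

S_0'(x) = -7/4 + 5·x - 12·x², so S_0'(1) = -35/4. On the right, S_1'(1) = b, so b = -35/4.

-8.7500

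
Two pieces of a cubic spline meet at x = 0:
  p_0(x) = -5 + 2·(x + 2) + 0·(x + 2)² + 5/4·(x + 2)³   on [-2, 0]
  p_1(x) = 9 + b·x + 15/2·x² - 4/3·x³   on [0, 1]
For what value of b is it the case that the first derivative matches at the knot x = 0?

17

p_0'(x) = 2 + 0·(x + 2) + 15/4·(x + 2)², so p_0'(0) = 17. On the right, p_1'(0) = b, so b = 17.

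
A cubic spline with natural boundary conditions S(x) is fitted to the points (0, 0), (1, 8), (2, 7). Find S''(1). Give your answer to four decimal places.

-13.5000

Put m_i = S'' at the i-th knot. Here h = (1, 1) and Δ = (8, -1), so the interior equations h_(i-1)·m_(i-1) + 2(h_(i-1)+h_i)·m_i + h_i·m_(i+1) = 6(Δ_i − Δ_(i-1)) read
  1·m_0 + 4·m_1 + 1·m_2 = 6(Δ_1 - Δ_0) = -54
Natural end conditions: m_0 = m_2 = 0.
Hence m_0 = 0, m_1 = -27/2, m_2 = 0.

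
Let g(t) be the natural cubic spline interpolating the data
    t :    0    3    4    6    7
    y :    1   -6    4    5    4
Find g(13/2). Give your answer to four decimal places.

With m_i denoting the second derivative at x_i, h_i = 3, 1, 2, 1, and Δ_i = (y_(i+1) − y_i)/h_i = -7/3, 10, 1/2, -1:
  3·m_0 + 8·m_1 + 1·m_2 = 6(Δ_1 - Δ_0) = 74
  1·m_1 + 6·m_2 + 2·m_3 = 6(Δ_2 - Δ_1) = -57
  2·m_2 + 6·m_3 + 1·m_4 = 6(Δ_3 - Δ_2) = -9
Natural end conditions: m_0 = m_4 = 0.
Forward elimination and back-substitution give m_0 = 0, m_1 = 1346/125, m_2 = -1518/125, m_3 = 637/250, m_4 = 0.
On [6, 7], g(t) = 5 - 1387/750·(t - 6) + 637/500·(t - 6)² - 637/1500·(t - 6)³.
With (t - 6) = 1/2: g(13/2) = 17363/4000.

4.3408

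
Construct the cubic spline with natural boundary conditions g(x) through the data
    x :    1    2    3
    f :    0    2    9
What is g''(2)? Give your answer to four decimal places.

Write σ_i for g''(x_i). With h_i = 1, 1 and divided differences Δ_i = 2, 7, the continuity of g' gives the tridiagonal system
  1·σ_0 + 4·σ_1 + 1·σ_2 = 6(Δ_1 - Δ_0) = 30
Natural end conditions: σ_0 = σ_2 = 0.
Hence σ_0 = 0, σ_1 = 15/2, σ_2 = 0.

7.5000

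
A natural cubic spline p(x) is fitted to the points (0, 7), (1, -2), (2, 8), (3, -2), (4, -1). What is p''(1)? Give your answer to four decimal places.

With M_i denoting the second derivative at x_i, h_i = 1, 1, 1, 1, and Δ_i = (y_(i+1) − y_i)/h_i = -9, 10, -10, 1:
  1·M_0 + 4·M_1 + 1·M_2 = 6(Δ_1 - Δ_0) = 114
  1·M_1 + 4·M_2 + 1·M_3 = 6(Δ_2 - Δ_1) = -120
  1·M_2 + 4·M_3 + 1·M_4 = 6(Δ_3 - Δ_2) = 66
Natural end conditions: M_0 = M_4 = 0.
Solving the tridiagonal system: M_0 = 0, M_1 = 282/7, M_2 = -330/7, M_3 = 198/7, M_4 = 0.

40.2857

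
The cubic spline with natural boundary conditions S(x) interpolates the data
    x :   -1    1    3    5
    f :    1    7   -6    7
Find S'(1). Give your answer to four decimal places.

-3.8000

Write M_i for S''(x_i). With h_i = 2, 2, 2 and divided differences Δ_i = 3, -13/2, 13/2, the continuity of S' gives the tridiagonal system
  2·M_0 + 8·M_1 + 2·M_2 = 6(Δ_1 - Δ_0) = -57
  2·M_1 + 8·M_2 + 2·M_3 = 6(Δ_2 - Δ_1) = 78
Natural end conditions: M_0 = M_3 = 0.
Hence M_0 = 0, M_1 = -51/5, M_2 = 123/10, M_3 = 0.
On [1, 3], S'(x) = b_1 + 2c_1·(x - 1) + 3d_1·(x - 1)² with b_1 = Δ_1 - h_1(2M_1 + M_2)/6 = -19/5, c_1 = M_1/2 = -51/10, d_1 = (M_2 - M_1)/(6h_1) = 15/8. So S'(1) = -19/5.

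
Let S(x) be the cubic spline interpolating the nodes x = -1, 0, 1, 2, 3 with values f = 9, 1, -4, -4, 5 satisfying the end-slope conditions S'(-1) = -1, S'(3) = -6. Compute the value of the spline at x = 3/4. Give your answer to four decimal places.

With M_i denoting the second derivative at x_i, h_i = 1, 1, 1, 1, and Δ_i = (y_(i+1) − y_i)/h_i = -8, -5, 0, 9:
  1·M_0 + 4·M_1 + 1·M_2 = 6(Δ_1 - Δ_0) = 18
  1·M_1 + 4·M_2 + 1·M_3 = 6(Δ_2 - Δ_1) = 30
  1·M_2 + 4·M_3 + 1·M_4 = 6(Δ_3 - Δ_2) = 54
Clamped end conditions give two more equations: 2h_0·M_0 + h_0·M_1 = 6(Δ_0 - S'(-1)) = -42 and h_3·M_3 + 2h_3·M_4 = 6(S'(3) - Δ_3) = -90.
Solving the tridiagonal system: M_0 = -755/28, M_1 = 167/14, M_2 = -11/4, M_3 = 407/14, M_4 = -1667/28.
On [0, 1], S(x) = 1 - 477/56·x + 167/28·x² - 137/56·x³.
With x = 3/4: S(3/4) = -10987/3584.

-3.0656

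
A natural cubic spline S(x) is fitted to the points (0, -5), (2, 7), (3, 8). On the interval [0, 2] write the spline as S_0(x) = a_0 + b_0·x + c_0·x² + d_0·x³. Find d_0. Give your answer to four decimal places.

Let m_i = S''(x_i). Step sizes h_i = 2, 1; slopes of the chords Δ_i = (y_(i+1) - y_i)/h_i = 6, 1.
  2·m_0 + 6·m_1 + 1·m_2 = 6(Δ_1 - Δ_0) = -30
Natural end conditions: m_0 = m_2 = 0.
Solving: m_0 = 0, m_1 = -5, m_2 = 0.
On [0, 2], with S_0(x) = a_0 + b_0·x + c_0·x² + d_0·x³: c_0 = m_0/2 = 0, d_0 = (m_1 - m_0)/(6h_0) = -5/12, b_0 = Δ_0 - h_0(2m_0 + m_1)/6 = 23/3.

-0.4167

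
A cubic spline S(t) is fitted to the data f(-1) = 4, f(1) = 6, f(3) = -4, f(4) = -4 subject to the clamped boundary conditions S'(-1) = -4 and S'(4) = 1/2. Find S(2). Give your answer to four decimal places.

1.2609

Write σ_i for S''(x_i). With h_i = 2, 2, 1 and divided differences Δ_i = 1, -5, 0, the continuity of S' gives the tridiagonal system
  2·σ_0 + 8·σ_1 + 2·σ_2 = 6(Δ_1 - Δ_0) = -36
  2·σ_1 + 6·σ_2 + 1·σ_3 = 6(Δ_2 - Δ_1) = 30
Clamped end conditions give two more equations: 2h_0·σ_0 + h_0·σ_1 = 6(Δ_0 - S'(-1)) = 30 and h_2·σ_2 + 2h_2·σ_3 = 6(S'(4) - Δ_2) = 3.
Hence σ_0 = 285/23, σ_1 = -225/23, σ_2 = 201/23, σ_3 = -66/23.
On [1, 3], S(t) = 6 - 32/23·(t - 1) - 225/46·(t - 1)² + 71/46·(t - 1)³.
With (t - 1) = 1: S(2) = 29/23.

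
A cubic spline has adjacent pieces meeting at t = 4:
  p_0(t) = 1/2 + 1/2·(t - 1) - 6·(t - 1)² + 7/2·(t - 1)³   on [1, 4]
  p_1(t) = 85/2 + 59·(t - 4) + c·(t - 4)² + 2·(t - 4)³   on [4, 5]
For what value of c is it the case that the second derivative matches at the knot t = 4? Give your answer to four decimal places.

25.5000

p_0''(t) = -12 + 21·(t - 1), so p_0''(4) = 51. On the right, p_1''(4) = 2c, so c = 51/2.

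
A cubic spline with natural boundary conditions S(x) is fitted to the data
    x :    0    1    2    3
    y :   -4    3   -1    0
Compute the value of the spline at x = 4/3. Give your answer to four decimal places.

2.2642

Let σ_i = S''(x_i). Step sizes h_i = 1, 1, 1; slopes of the chords Δ_i = (y_(i+1) - y_i)/h_i = 7, -4, 1.
  1·σ_0 + 4·σ_1 + 1·σ_2 = 6(Δ_1 - Δ_0) = -66
  1·σ_1 + 4·σ_2 + 1·σ_3 = 6(Δ_2 - Δ_1) = 30
Natural end conditions: σ_0 = σ_3 = 0.
Solving the tridiagonal system: σ_0 = 0, σ_1 = -98/5, σ_2 = 62/5, σ_3 = 0.
On [1, 2], S(x) = 3 + 7/15·(x - 1) - 49/5·(x - 1)² + 16/3·(x - 1)³.
With (x - 1) = 1/3: S(4/3) = 917/405.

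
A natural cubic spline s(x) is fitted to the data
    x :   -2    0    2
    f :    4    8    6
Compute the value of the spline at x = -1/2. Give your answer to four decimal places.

7.4922

Write M_i for s''(x_i). With h_i = 2, 2 and divided differences Δ_i = 2, -1, the continuity of s' gives the tridiagonal system
  2·M_0 + 8·M_1 + 2·M_2 = 6(Δ_1 - Δ_0) = -18
Natural end conditions: M_0 = M_2 = 0.
Solving the tridiagonal system: M_0 = 0, M_1 = -9/4, M_2 = 0.
On [-2, 0], s(x) = 4 + 11/4·(x + 2) + 0·(x + 2)² - 3/16·(x + 2)³.
With (x + 2) = 3/2: s(-1/2) = 959/128.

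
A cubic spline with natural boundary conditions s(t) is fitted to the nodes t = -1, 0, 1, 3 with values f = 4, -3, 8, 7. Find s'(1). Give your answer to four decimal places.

10.6304

Let M_i = s''(x_i). Step sizes h_i = 1, 1, 2; slopes of the chords Δ_i = (y_(i+1) - y_i)/h_i = -7, 11, -1/2.
  1·M_0 + 4·M_1 + 1·M_2 = 6(Δ_1 - Δ_0) = 108
  1·M_1 + 6·M_2 + 2·M_3 = 6(Δ_2 - Δ_1) = -69
Natural end conditions: M_0 = M_3 = 0.
Solving the tridiagonal system: M_0 = 0, M_1 = 717/23, M_2 = -384/23, M_3 = 0.
On [1, 3], s'(t) = b_2 + 2c_2·(t - 1) + 3d_2·(t - 1)² with b_2 = Δ_2 - h_2(2M_2 + M_3)/6 = 489/46, c_2 = M_2/2 = -192/23, d_2 = (M_3 - M_2)/(6h_2) = 32/23. So s'(1) = 489/46.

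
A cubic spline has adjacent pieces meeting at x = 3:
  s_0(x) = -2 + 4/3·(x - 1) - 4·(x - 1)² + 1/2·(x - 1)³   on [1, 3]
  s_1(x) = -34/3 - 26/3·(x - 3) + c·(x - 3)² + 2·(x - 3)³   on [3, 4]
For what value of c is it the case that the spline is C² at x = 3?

-1

s_0''(x) = -8 + 3·(x - 1), so s_0''(3) = -2. On the right, s_1''(3) = 2c, so c = -1.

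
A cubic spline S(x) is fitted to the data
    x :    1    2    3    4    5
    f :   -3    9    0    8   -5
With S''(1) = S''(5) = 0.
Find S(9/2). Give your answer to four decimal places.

4.2054

Let M_i = S''(x_i). Step sizes h_i = 1, 1, 1, 1; slopes of the chords Δ_i = (y_(i+1) - y_i)/h_i = 12, -9, 8, -13.
  1·M_0 + 4·M_1 + 1·M_2 = 6(Δ_1 - Δ_0) = -126
  1·M_1 + 4·M_2 + 1·M_3 = 6(Δ_2 - Δ_1) = 102
  1·M_2 + 4·M_3 + 1·M_4 = 6(Δ_3 - Δ_2) = -126
Natural end conditions: M_0 = M_4 = 0.
Hence M_0 = 0, M_1 = -303/7, M_2 = 330/7, M_3 = -303/7, M_4 = 0.
On [4, 5], S(x) = 8 + 10/7·(x - 4) - 303/14·(x - 4)² + 101/14·(x - 4)³.
With (x - 4) = 1/2: S(9/2) = 471/112.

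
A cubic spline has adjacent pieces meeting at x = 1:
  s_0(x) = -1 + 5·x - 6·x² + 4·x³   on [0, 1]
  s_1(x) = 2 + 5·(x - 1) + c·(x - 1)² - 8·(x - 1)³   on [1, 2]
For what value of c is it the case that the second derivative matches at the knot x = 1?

6

s_0''(x) = -12 + 24·x, so s_0''(1) = 12. On the right, s_1''(1) = 2c, so c = 6.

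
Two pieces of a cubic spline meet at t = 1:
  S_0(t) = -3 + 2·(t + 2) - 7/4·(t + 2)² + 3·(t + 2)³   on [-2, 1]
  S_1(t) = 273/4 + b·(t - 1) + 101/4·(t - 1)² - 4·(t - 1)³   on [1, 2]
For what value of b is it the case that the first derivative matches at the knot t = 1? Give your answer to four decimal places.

S_0'(t) = 2 - 7/2·(t + 2) + 9·(t + 2)², so S_0'(1) = 145/2. On the right, S_1'(1) = b, so b = 145/2.

72.5000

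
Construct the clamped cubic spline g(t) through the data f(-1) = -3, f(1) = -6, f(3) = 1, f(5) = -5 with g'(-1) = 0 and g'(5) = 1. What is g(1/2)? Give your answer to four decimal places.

-5.9719

With M_i denoting the second derivative at x_i, h_i = 2, 2, 2, and Δ_i = (y_(i+1) − y_i)/h_i = -3/2, 7/2, -3:
  2·M_0 + 8·M_1 + 2·M_2 = 6(Δ_1 - Δ_0) = 30
  2·M_1 + 8·M_2 + 2·M_3 = 6(Δ_2 - Δ_1) = -39
Clamped end conditions give two more equations: 2h_0·M_0 + h_0·M_1 = 6(Δ_0 - g'(-1)) = -9 and h_2·M_2 + 2h_2·M_3 = 6(g'(5) - Δ_2) = 24.
Forward elimination and back-substitution give M_0 = -91/15, M_1 = 229/30, M_2 = -142/15, M_3 = 161/15.
On [-1, 1], g(t) = -3 + 0·(t + 1) - 91/30·(t + 1)² + 137/120·(t + 1)³.
With (t + 1) = 3/2: g(1/2) = -1911/320.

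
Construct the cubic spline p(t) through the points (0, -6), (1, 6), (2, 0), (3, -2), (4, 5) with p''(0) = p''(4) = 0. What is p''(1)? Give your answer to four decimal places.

Put M_i = p'' at the i-th knot. Here h = (1, 1, 1, 1) and Δ = (12, -6, -2, 7), so the interior equations h_(i-1)·M_(i-1) + 2(h_(i-1)+h_i)·M_i + h_i·M_(i+1) = 6(Δ_i − Δ_(i-1)) read
  1·M_0 + 4·M_1 + 1·M_2 = 6(Δ_1 - Δ_0) = -108
  1·M_1 + 4·M_2 + 1·M_3 = 6(Δ_2 - Δ_1) = 24
  1·M_2 + 4·M_3 + 1·M_4 = 6(Δ_3 - Δ_2) = 54
Natural end conditions: M_0 = M_4 = 0.
Solving: M_0 = 0, M_1 = -831/28, M_2 = 75/7, M_3 = 303/28, M_4 = 0.

-29.6786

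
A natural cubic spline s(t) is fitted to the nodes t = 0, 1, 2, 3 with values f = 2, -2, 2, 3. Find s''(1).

Put m_i = s'' at the i-th knot. Here h = (1, 1, 1) and Δ = (-4, 4, 1), so the interior equations h_(i-1)·m_(i-1) + 2(h_(i-1)+h_i)·m_i + h_i·m_(i+1) = 6(Δ_i − Δ_(i-1)) read
  1·m_0 + 4·m_1 + 1·m_2 = 6(Δ_1 - Δ_0) = 48
  1·m_1 + 4·m_2 + 1·m_3 = 6(Δ_2 - Δ_1) = -18
Natural end conditions: m_0 = m_3 = 0.
Forward elimination and back-substitution give m_0 = 0, m_1 = 14, m_2 = -8, m_3 = 0.

14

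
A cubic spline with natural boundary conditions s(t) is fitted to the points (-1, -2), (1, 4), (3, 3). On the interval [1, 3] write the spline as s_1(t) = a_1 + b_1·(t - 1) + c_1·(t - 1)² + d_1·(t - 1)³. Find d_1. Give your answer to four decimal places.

With σ_i denoting the second derivative at x_i, h_i = 2, 2, and Δ_i = (y_(i+1) − y_i)/h_i = 3, -1/2:
  2·σ_0 + 8·σ_1 + 2·σ_2 = 6(Δ_1 - Δ_0) = -21
Natural end conditions: σ_0 = σ_2 = 0.
Solving the tridiagonal system: σ_0 = 0, σ_1 = -21/8, σ_2 = 0.
On [1, 3], with s_1(t) = a_1 + b_1·(t - 1) + c_1·(t - 1)² + d_1·(t - 1)³: c_1 = σ_1/2 = -21/16, d_1 = (σ_2 - σ_1)/(6h_1) = 7/32, b_1 = Δ_1 - h_1(2σ_1 + σ_2)/6 = 5/4.

0.2188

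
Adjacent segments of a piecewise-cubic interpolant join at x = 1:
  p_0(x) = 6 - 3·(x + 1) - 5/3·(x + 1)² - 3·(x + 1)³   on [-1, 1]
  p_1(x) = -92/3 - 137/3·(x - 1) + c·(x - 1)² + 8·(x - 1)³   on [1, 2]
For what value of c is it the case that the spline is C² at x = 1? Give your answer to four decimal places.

p_0''(x) = -10/3 - 18·(x + 1), so p_0''(1) = -118/3. On the right, p_1''(1) = 2c, so c = -59/3.

-19.6667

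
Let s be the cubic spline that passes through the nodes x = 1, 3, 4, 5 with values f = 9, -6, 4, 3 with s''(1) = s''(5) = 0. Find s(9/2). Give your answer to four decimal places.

Write M_i for s''(x_i). With h_i = 2, 1, 1 and divided differences Δ_i = -15/2, 10, -1, the continuity of s' gives the tridiagonal system
  2·M_0 + 6·M_1 + 1·M_2 = 6(Δ_1 - Δ_0) = 105
  1·M_1 + 4·M_2 + 1·M_3 = 6(Δ_2 - Δ_1) = -66
Natural end conditions: M_0 = M_3 = 0.
Solving the tridiagonal system: M_0 = 0, M_1 = 486/23, M_2 = -501/23, M_3 = 0.
On [4, 5], s(x) = 4 + 144/23·(x - 4) - 501/46·(x - 4)² + 167/46·(x - 4)³.
With (x - 4) = 1/2: s(9/2) = 1789/368.

4.8614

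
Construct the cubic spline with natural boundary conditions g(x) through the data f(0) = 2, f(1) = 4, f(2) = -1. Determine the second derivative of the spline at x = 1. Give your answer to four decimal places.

Write σ_i for g''(x_i). With h_i = 1, 1 and divided differences Δ_i = 2, -5, the continuity of g' gives the tridiagonal system
  1·σ_0 + 4·σ_1 + 1·σ_2 = 6(Δ_1 - Δ_0) = -42
Natural end conditions: σ_0 = σ_2 = 0.
Forward elimination and back-substitution give σ_0 = 0, σ_1 = -21/2, σ_2 = 0.

-10.5000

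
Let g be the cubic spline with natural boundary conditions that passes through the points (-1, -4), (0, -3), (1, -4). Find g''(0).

Write M_i for g''(x_i). With h_i = 1, 1 and divided differences Δ_i = 1, -1, the continuity of g' gives the tridiagonal system
  1·M_0 + 4·M_1 + 1·M_2 = 6(Δ_1 - Δ_0) = -12
Natural end conditions: M_0 = M_2 = 0.
Solving: M_0 = 0, M_1 = -3, M_2 = 0.

-3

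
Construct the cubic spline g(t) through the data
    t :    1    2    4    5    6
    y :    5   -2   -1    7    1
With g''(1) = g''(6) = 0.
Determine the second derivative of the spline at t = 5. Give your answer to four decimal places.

-23.5082

Write M_i for g''(x_i). With h_i = 1, 2, 1, 1 and divided differences Δ_i = -7, 1/2, 8, -6, the continuity of g' gives the tridiagonal system
  1·M_0 + 6·M_1 + 2·M_2 = 6(Δ_1 - Δ_0) = 45
  2·M_1 + 6·M_2 + 1·M_3 = 6(Δ_2 - Δ_1) = 45
  1·M_2 + 4·M_3 + 1·M_4 = 6(Δ_3 - Δ_2) = -84
Natural end conditions: M_0 = M_4 = 0.
Solving: M_0 = 0, M_1 = 507/122, M_2 = 612/61, M_3 = -1434/61, M_4 = 0.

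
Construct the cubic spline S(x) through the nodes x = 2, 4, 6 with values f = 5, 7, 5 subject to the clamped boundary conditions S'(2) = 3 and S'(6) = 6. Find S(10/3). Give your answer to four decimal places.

Let M_i = S''(x_i). Step sizes h_i = 2, 2; slopes of the chords Δ_i = (y_(i+1) - y_i)/h_i = 1, -1.
  2·M_0 + 8·M_1 + 2·M_2 = 6(Δ_1 - Δ_0) = -12
Clamped end conditions give two more equations: 2h_0·M_0 + h_0·M_1 = 6(Δ_0 - S'(2)) = -12 and h_1·M_1 + 2h_1·M_2 = 6(S'(6) - Δ_1) = 42.
Solving: M_0 = -3/4, M_1 = -9/2, M_2 = 51/4.
On [2, 4], S(x) = 5 + 3·(x - 2) - 3/8·(x - 2)² - 5/16·(x - 2)³.
With (x - 2) = 4/3: S(10/3) = 205/27.

7.5926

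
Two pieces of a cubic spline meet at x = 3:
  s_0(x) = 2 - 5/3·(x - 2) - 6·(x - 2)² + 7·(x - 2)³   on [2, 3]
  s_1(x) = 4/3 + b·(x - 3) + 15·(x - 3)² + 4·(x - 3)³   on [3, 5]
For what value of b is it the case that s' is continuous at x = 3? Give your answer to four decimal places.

7.3333

s_0'(x) = -5/3 - 12·(x - 2) + 21·(x - 2)², so s_0'(3) = 22/3. On the right, s_1'(3) = b, so b = 22/3.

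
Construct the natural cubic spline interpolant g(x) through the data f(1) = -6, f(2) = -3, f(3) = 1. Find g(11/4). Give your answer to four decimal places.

-0.0586

Let m_i = g''(x_i). Step sizes h_i = 1, 1; slopes of the chords Δ_i = (y_(i+1) - y_i)/h_i = 3, 4.
  1·m_0 + 4·m_1 + 1·m_2 = 6(Δ_1 - Δ_0) = 6
Natural end conditions: m_0 = m_2 = 0.
Solving the tridiagonal system: m_0 = 0, m_1 = 3/2, m_2 = 0.
On [2, 3], g(x) = -3 + 7/2·(x - 2) + 3/4·(x - 2)² - 1/4·(x - 2)³.
With (x - 2) = 3/4: g(11/4) = -15/256.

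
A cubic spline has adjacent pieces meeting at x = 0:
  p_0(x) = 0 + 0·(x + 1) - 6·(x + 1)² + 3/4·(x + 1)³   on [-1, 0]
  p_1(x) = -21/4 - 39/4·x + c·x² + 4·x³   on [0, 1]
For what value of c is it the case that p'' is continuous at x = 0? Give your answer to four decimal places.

-3.7500

p_0''(x) = -12 + 9/2·(x + 1), so p_0''(0) = -15/2. On the right, p_1''(0) = 2c, so c = -15/4.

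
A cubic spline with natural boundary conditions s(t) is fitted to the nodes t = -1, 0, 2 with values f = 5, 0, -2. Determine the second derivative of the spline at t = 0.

Write m_i for s''(x_i). With h_i = 1, 2 and divided differences Δ_i = -5, -1, the continuity of s' gives the tridiagonal system
  1·m_0 + 6·m_1 + 2·m_2 = 6(Δ_1 - Δ_0) = 24
Natural end conditions: m_0 = m_2 = 0.
Forward elimination and back-substitution give m_0 = 0, m_1 = 4, m_2 = 0.

4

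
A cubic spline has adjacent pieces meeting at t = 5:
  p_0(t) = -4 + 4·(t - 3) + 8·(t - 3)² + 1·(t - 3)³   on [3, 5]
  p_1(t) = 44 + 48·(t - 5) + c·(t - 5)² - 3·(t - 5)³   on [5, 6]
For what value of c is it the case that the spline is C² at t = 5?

p_0''(t) = 16 + 6·(t - 3), so p_0''(5) = 28. On the right, p_1''(5) = 2c, so c = 14.

14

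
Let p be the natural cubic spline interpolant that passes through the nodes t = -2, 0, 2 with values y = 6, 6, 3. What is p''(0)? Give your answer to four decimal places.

-1.1250

Write M_i for p''(x_i). With h_i = 2, 2 and divided differences Δ_i = 0, -3/2, the continuity of p' gives the tridiagonal system
  2·M_0 + 8·M_1 + 2·M_2 = 6(Δ_1 - Δ_0) = -9
Natural end conditions: M_0 = M_2 = 0.
Solving: M_0 = 0, M_1 = -9/8, M_2 = 0.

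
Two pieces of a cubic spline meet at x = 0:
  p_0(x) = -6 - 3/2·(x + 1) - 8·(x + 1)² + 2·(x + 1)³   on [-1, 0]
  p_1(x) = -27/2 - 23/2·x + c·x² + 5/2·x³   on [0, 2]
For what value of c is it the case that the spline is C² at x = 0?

-2

p_0''(x) = -16 + 12·(x + 1), so p_0''(0) = -4. On the right, p_1''(0) = 2c, so c = -2.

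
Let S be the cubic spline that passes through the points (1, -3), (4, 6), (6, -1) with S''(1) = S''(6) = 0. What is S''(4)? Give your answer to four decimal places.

-3.9000

With M_i denoting the second derivative at x_i, h_i = 3, 2, and Δ_i = (y_(i+1) − y_i)/h_i = 3, -7/2:
  3·M_0 + 10·M_1 + 2·M_2 = 6(Δ_1 - Δ_0) = -39
Natural end conditions: M_0 = M_2 = 0.
Solving: M_0 = 0, M_1 = -39/10, M_2 = 0.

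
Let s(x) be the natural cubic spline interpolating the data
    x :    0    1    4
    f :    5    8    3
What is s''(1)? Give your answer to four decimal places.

-3.5000

Put σ_i = s'' at the i-th knot. Here h = (1, 3) and Δ = (3, -5/3), so the interior equations h_(i-1)·σ_(i-1) + 2(h_(i-1)+h_i)·σ_i + h_i·σ_(i+1) = 6(Δ_i − Δ_(i-1)) read
  1·σ_0 + 8·σ_1 + 3·σ_2 = 6(Δ_1 - Δ_0) = -28
Natural end conditions: σ_0 = σ_2 = 0.
Forward elimination and back-substitution give σ_0 = 0, σ_1 = -7/2, σ_2 = 0.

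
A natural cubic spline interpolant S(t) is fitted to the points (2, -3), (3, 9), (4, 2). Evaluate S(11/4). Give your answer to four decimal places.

7.5586

Write M_i for S''(x_i). With h_i = 1, 1 and divided differences Δ_i = 12, -7, the continuity of S' gives the tridiagonal system
  1·M_0 + 4·M_1 + 1·M_2 = 6(Δ_1 - Δ_0) = -114
Natural end conditions: M_0 = M_2 = 0.
Hence M_0 = 0, M_1 = -57/2, M_2 = 0.
On [2, 3], S(t) = -3 + 67/4·(t - 2) + 0·(t - 2)² - 19/4·(t - 2)³.
With (t - 2) = 3/4: S(11/4) = 1935/256.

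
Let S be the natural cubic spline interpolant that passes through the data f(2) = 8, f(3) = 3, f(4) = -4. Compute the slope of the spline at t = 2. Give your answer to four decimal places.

Let m_i = S''(x_i). Step sizes h_i = 1, 1; slopes of the chords Δ_i = (y_(i+1) - y_i)/h_i = -5, -7.
  1·m_0 + 4·m_1 + 1·m_2 = 6(Δ_1 - Δ_0) = -12
Natural end conditions: m_0 = m_2 = 0.
Solving: m_0 = 0, m_1 = -3, m_2 = 0.
On [2, 3], S'(t) = b_0 + 2c_0·(t - 2) + 3d_0·(t - 2)² with b_0 = Δ_0 - h_0(2m_0 + m_1)/6 = -9/2, c_0 = m_0/2 = 0, d_0 = (m_1 - m_0)/(6h_0) = -1/2. So S'(2) = -9/2.

-4.5000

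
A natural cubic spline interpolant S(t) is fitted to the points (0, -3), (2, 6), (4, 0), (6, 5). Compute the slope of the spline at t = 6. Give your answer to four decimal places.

4.4667

Put M_i = S'' at the i-th knot. Here h = (2, 2, 2) and Δ = (9/2, -3, 5/2), so the interior equations h_(i-1)·M_(i-1) + 2(h_(i-1)+h_i)·M_i + h_i·M_(i+1) = 6(Δ_i − Δ_(i-1)) read
  2·M_0 + 8·M_1 + 2·M_2 = 6(Δ_1 - Δ_0) = -45
  2·M_1 + 8·M_2 + 2·M_3 = 6(Δ_2 - Δ_1) = 33
Natural end conditions: M_0 = M_3 = 0.
Solving: M_0 = 0, M_1 = -71/10, M_2 = 59/10, M_3 = 0.
On [4, 6], S'(t) = b_2 + 2c_2·(t - 4) + 3d_2·(t - 4)² with b_2 = Δ_2 - h_2(2M_2 + M_3)/6 = -43/30, c_2 = M_2/2 = 59/20, d_2 = (M_3 - M_2)/(6h_2) = -59/120. So S'(6) = 67/15.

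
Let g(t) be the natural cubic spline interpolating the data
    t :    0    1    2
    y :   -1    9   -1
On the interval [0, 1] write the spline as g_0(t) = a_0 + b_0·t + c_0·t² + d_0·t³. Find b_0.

15

Put M_i = g'' at the i-th knot. Here h = (1, 1) and Δ = (10, -10), so the interior equations h_(i-1)·M_(i-1) + 2(h_(i-1)+h_i)·M_i + h_i·M_(i+1) = 6(Δ_i − Δ_(i-1)) read
  1·M_0 + 4·M_1 + 1·M_2 = 6(Δ_1 - Δ_0) = -120
Natural end conditions: M_0 = M_2 = 0.
Forward elimination and back-substitution give M_0 = 0, M_1 = -30, M_2 = 0.
On [0, 1], with g_0(t) = a_0 + b_0·t + c_0·t² + d_0·t³: c_0 = M_0/2 = 0, d_0 = (M_1 - M_0)/(6h_0) = -5, b_0 = Δ_0 - h_0(2M_0 + M_1)/6 = 15.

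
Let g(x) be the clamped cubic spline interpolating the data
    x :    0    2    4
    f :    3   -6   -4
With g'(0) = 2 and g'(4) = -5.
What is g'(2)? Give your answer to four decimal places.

Put σ_i = g'' at the i-th knot. Here h = (2, 2) and Δ = (-9/2, 1), so the interior equations h_(i-1)·σ_(i-1) + 2(h_(i-1)+h_i)·σ_i + h_i·σ_(i+1) = 6(Δ_i − Δ_(i-1)) read
  2·σ_0 + 8·σ_1 + 2·σ_2 = 6(Δ_1 - Δ_0) = 33
Clamped end conditions give two more equations: 2h_0·σ_0 + h_0·σ_1 = 6(Δ_0 - g'(0)) = -39 and h_1·σ_1 + 2h_1·σ_2 = 6(g'(4) - Δ_1) = -36.
Solving the tridiagonal system: σ_0 = -125/8, σ_1 = 47/4, σ_2 = -119/8.
On [2, 4], g'(x) = b_1 + 2c_1·(x - 2) + 3d_1·(x - 2)² with b_1 = Δ_1 - h_1(2σ_1 + σ_2)/6 = -15/8, c_1 = σ_1/2 = 47/8, d_1 = (σ_2 - σ_1)/(6h_1) = -71/32. So g'(2) = -15/8.

-1.8750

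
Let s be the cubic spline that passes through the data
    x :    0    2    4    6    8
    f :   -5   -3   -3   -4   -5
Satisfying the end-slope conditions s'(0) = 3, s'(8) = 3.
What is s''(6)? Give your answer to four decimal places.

-1.5000

Put m_i = s'' at the i-th knot. Here h = (2, 2, 2, 2) and Δ = (1, 0, -1/2, -1/2), so the interior equations h_(i-1)·m_(i-1) + 2(h_(i-1)+h_i)·m_i + h_i·m_(i+1) = 6(Δ_i − Δ_(i-1)) read
  2·m_0 + 8·m_1 + 2·m_2 = 6(Δ_1 - Δ_0) = -6
  2·m_1 + 8·m_2 + 2·m_3 = 6(Δ_2 - Δ_1) = -3
  2·m_2 + 8·m_3 + 2·m_4 = 6(Δ_3 - Δ_2) = 0
Clamped end conditions give two more equations: 2h_0·m_0 + h_0·m_1 = 6(Δ_0 - s'(0)) = -12 and h_3·m_3 + 2h_3·m_4 = 6(s'(8) - Δ_3) = 21.
Solving the tridiagonal system: m_0 = -3, m_1 = 0, m_2 = 0, m_3 = -3/2, m_4 = 6.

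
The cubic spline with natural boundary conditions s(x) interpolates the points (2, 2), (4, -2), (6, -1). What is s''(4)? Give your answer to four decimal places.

1.8750

With M_i denoting the second derivative at x_i, h_i = 2, 2, and Δ_i = (y_(i+1) − y_i)/h_i = -2, 1/2:
  2·M_0 + 8·M_1 + 2·M_2 = 6(Δ_1 - Δ_0) = 15
Natural end conditions: M_0 = M_2 = 0.
Forward elimination and back-substitution give M_0 = 0, M_1 = 15/8, M_2 = 0.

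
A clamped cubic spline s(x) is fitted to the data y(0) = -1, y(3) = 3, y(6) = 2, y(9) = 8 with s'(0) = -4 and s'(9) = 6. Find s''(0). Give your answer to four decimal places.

6.7111

With σ_i denoting the second derivative at x_i, h_i = 3, 3, 3, and Δ_i = (y_(i+1) − y_i)/h_i = 4/3, -1/3, 2:
  3·σ_0 + 12·σ_1 + 3·σ_2 = 6(Δ_1 - Δ_0) = -10
  3·σ_1 + 12·σ_2 + 3·σ_3 = 6(Δ_2 - Δ_1) = 14
Clamped end conditions give two more equations: 2h_0·σ_0 + h_0·σ_1 = 6(Δ_0 - s'(0)) = 32 and h_2·σ_2 + 2h_2·σ_3 = 6(s'(9) - Δ_2) = 24.
Forward elimination and back-substitution give σ_0 = 302/45, σ_1 = -124/45, σ_2 = 44/45, σ_3 = 158/45.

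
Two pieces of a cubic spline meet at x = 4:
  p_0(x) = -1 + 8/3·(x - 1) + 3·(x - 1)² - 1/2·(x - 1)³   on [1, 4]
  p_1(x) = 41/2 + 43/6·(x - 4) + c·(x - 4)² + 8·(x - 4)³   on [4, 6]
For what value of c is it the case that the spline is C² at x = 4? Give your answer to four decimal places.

-1.5000

p_0''(x) = 6 - 3·(x - 1), so p_0''(4) = -3. On the right, p_1''(4) = 2c, so c = -3/2.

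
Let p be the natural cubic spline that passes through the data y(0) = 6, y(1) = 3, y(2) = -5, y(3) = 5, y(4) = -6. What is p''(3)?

-42

Put M_i = p'' at the i-th knot. Here h = (1, 1, 1, 1) and Δ = (-3, -8, 10, -11), so the interior equations h_(i-1)·M_(i-1) + 2(h_(i-1)+h_i)·M_i + h_i·M_(i+1) = 6(Δ_i − Δ_(i-1)) read
  1·M_0 + 4·M_1 + 1·M_2 = 6(Δ_1 - Δ_0) = -30
  1·M_1 + 4·M_2 + 1·M_3 = 6(Δ_2 - Δ_1) = 108
  1·M_2 + 4·M_3 + 1·M_4 = 6(Δ_3 - Δ_2) = -126
Natural end conditions: M_0 = M_4 = 0.
Solving: M_0 = 0, M_1 = -18, M_2 = 42, M_3 = -42, M_4 = 0.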